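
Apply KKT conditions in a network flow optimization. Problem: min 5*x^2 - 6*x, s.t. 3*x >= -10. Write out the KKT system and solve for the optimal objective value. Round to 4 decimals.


Step 1: Try lambda = 0 (constraint inactive).
Stationarity: 2*5*x - 6 = 0
x* = 6/(2*5) = 0.6
Check constraint: 3*0.6 = 1.8 >= -10 -- satisfied.
Step 2: Compute optimal value.
f(x*) = 5*0.6^2 - 6*0.6 = -1.8


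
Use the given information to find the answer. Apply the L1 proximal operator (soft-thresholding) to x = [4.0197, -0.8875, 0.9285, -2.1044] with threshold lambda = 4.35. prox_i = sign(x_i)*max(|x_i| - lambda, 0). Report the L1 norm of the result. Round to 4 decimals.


Soft-thresholding with lambda = 4.35:
prox(4.0197) = sign(4.0197)*max(|4.0197| - 4.35, 0) = 0.0
prox(-0.8875) = sign(-0.8875)*max(|-0.8875| - 4.35, 0) = 0.0
prox(0.9285) = sign(0.9285)*max(|0.9285| - 4.35, 0) = 0.0
prox(-2.1044) = sign(-2.1044)*max(|-2.1044| - 4.35, 0) = 0.0
prox(x) = [0.0, 0.0, 0.0, 0.0]
||prox(x)||_1 = 0.0 + 0.0 + 0.0 + 0.0 = 0.0


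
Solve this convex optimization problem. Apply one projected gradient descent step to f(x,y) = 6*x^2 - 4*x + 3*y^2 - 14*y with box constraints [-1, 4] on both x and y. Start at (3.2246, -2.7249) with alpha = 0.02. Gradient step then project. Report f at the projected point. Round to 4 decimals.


Step 1: Compute gradient at (3.2246, -2.7249).
grad_x = 2*6*3.2246 - 4 = 34.6952
grad_y = 2*3*-2.7249 - 14 = -30.3494
Step 2: Gradient step.
x_raw = 3.2246 - 0.02*34.6952 = 2.5307
y_raw = -2.7249 - 0.02*-30.3494 = -2.1179
Step 3: Project onto [-1, 4].
x_proj = clip(2.5307) = 2.5307
y_proj = clip(-2.1179) = -1.0
Step 4: Evaluate f.
f(2.5307, -1.0) = 45.3037


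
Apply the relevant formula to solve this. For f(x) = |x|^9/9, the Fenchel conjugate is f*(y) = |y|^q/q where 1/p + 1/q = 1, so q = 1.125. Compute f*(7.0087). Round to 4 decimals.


The conjugate exponent q satisfies 1/p + 1/q = 1.
p = 9, so q = 9/(9 - 1) = 1.125
|y|^q = 7.0087^1.125 = 8.9401
f*(7.0087) = 8.9401 / 1.125 = 7.9468


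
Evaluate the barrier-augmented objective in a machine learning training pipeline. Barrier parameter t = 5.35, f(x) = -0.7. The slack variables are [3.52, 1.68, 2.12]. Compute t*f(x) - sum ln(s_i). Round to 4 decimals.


Step 1: Compute log-barrier.
ln values: [1.2585, 0.5188, 0.7514]
phi = -(1.2585 + 0.5188 + 0.7514) = -2.5287
Step 2: Compute augmented objective.
t*f(x) = 5.35*-0.7 = -3.745
Total = -3.745 - 2.5287 = -6.2737


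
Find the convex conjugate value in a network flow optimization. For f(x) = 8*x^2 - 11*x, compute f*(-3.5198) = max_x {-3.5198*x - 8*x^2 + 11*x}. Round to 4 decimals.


f*(y) = sup_x {y*x - a*x^2 - b*x} = sup_x {(y-b)*x - a*x^2}
FOC: (y - b) - 2a*x = 0 => x* = (y - b)/(2a)
x* = (-3.5198 + 11)/(2*8) = 0.4675
f*(-3.5198) = (y-b)^2/(4a) = (-3.5198 + 11)^2/(4*8)
= 55.9534/32 = 1.7485


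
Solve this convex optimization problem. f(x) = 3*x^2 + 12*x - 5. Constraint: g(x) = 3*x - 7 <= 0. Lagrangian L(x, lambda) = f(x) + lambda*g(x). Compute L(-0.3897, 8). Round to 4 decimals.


Step 1: Evaluate f(x).
f(-0.3897) = 3*(-0.3897)^2 + 12*(-0.3897) - 5 = -9.2208
Step 2: Evaluate g(x).
g(-0.3897) = 3*-0.3897 - 7 = -8.1691
Step 3: Compute Lagrangian.
L = -9.2208 + 8*-8.1691 = -74.5736


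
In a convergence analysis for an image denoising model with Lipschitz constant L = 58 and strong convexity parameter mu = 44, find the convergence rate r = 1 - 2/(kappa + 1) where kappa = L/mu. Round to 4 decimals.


Step 1: Compute the condition number.
kappa = L/mu = 58/44 = 1.3182
Step 2: Compute the convergence rate.
r = 1 - 2/(kappa + 1) = 1 - 2*mu/(L + mu) = (L - mu)/(L + mu) = 14/102 = 0.1373


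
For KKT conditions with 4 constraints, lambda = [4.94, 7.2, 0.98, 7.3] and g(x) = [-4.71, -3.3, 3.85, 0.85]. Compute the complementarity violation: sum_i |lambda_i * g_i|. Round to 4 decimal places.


KKT complementary slackness check:
lambda_1 * g_1 = 4.94 * -4.71 = -23.2674
lambda_2 * g_2 = 7.2 * -3.3 = -23.76
lambda_3 * g_3 = 0.98 * 3.85 = 3.773
lambda_4 * g_4 = 7.3 * 0.85 = 6.205
Total violation = 23.2674 + 23.76 + 3.773 + 6.205 = 57.0054


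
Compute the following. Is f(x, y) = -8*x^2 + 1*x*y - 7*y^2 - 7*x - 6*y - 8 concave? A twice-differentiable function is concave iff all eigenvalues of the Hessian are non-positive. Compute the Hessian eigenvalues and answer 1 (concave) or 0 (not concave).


The Hessian of f(x,y) = -8*x^2 + 1*x*y - 7*y^2 - 7*x - 6*y - 8 is:
H = [[-16, 1], [1, -14]]
Trace = -16 - 14 = -30
Determinant = -16*-14 - (1)^2 = 223
Discriminant = (-30)^2 - 4*223 = 8.0
Eigenvalues: lambda_1 = -16.4142, lambda_2 = -13.5858
The function is concave.

1


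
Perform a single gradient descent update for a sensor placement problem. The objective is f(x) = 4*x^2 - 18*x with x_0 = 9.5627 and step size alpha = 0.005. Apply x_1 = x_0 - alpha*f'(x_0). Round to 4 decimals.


We compute the gradient at x_0 and apply the update.
f'(x) = 8*x - 18
f'(9.5627) = 8*9.5627 - 18 = 58.5016
x_1 = 9.5627 - 0.005*58.5016 = 9.2702


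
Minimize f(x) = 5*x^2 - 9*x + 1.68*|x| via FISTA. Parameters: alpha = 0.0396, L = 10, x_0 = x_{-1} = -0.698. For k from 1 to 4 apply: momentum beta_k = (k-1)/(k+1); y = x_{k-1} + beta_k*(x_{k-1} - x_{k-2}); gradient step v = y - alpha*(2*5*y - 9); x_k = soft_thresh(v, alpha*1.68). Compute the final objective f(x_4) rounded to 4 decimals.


FISTA on f(x) = 5*x^2 - 9*x + 1.68*|x|
L = 10, alpha = 0.0396
Iteration 1: beta = 0.0, y = -0.698 + 0.0*(-0.698 + 0.698) = -0.698
  grad(y) = -15.98, v = y - alpha*grad = -0.0652
  prox(v) = soft_thresh(-0.0652, 0.0665) = 0.0
Iteration 2: beta = 0.3333, y = 0.0 + 0.3333*(0.0 + 0.698) = 0.2327
  grad(y) = -6.6733, v = y - alpha*grad = 0.4969
  prox(v) = soft_thresh(0.4969, 0.0665) = 0.4304
Iteration 3: beta = 0.5, y = 0.4304 + 0.5*(0.4304 - 0.0) = 0.6456
  grad(y) = -2.544, v = y - alpha*grad = 0.7463
  prox(v) = soft_thresh(0.7463, 0.0665) = 0.6798
Iteration 4: beta = 0.6, y = 0.6798 + 0.6*(0.6798 - 0.4304) = 0.8295
  grad(y) = -0.7053, v = y - alpha*grad = 0.8574
  prox(v) = soft_thresh(0.8574, 0.0665) = 0.7909
f(x_4) = 5*0.7909^2 - 9*0.7909 + 1.68*|0.7909| = -2.6618


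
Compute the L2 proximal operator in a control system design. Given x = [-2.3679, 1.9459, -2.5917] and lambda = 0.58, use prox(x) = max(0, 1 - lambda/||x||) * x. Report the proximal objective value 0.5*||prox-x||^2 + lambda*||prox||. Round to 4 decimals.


Step 1: Compute ||x||.
||x|| = 4.0138
Step 2: Compute scaling factor.
scale = max(0, 1 - 0.58/4.0138) = 0.8555
Step 3: prox(x) = [-2.0257, 1.6647, -2.2172]
||prox(x)|| = 3.4338
Step 4: Proximal objective.
0.5*||prox-x||^2 = 0.1682
lambda*||prox|| = 1.9916
Total = 2.1598


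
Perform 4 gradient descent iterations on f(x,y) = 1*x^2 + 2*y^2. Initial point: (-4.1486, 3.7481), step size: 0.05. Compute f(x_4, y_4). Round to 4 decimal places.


Gradient descent on f(x,y) = 1*x^2 + 2*y^2.
Starting point: (-4.1486, 3.7481), alpha = 0.05
Step 1: grad_x = 2*1*-4.1486 = -8.2972, grad_y = 2*2*3.7481 = 14.9924
  x_1 = -4.1486 - 0.05*-8.2972 = -3.7337
  y_1 = 3.7481 - 0.05*14.9924 = 2.9985
Step 2: grad_x = 2*1*-3.7337 = -7.4675, grad_y = 2*2*2.9985 = 11.9939
  x_2 = -3.7337 - 0.05*-7.4675 = -3.3604
  y_2 = 2.9985 - 0.05*11.9939 = 2.3988
Step 3: grad_x = 2*1*-3.3604 = -6.7207, grad_y = 2*2*2.3988 = 9.5951
  x_3 = -3.3604 - 0.05*-6.7207 = -3.0243
  y_3 = 2.3988 - 0.05*9.5951 = 1.919
Step 4: grad_x = 2*1*-3.0243 = -6.0487, grad_y = 2*2*1.919 = 7.6761
  x_4 = -3.0243 - 0.05*-6.0487 = -2.7219
  y_4 = 1.919 - 0.05*7.6761 = 1.5352
f(-2.7219, 1.5352) = 1*(-2.7219)^2 + 2*1.5352^2 = 12.1225


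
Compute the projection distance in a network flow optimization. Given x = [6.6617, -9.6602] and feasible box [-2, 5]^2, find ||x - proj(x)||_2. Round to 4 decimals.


Project each component onto [-2, 5].
clip(6.6617) = 5.0, clip(-9.6602) = -2.0
Projection = [5.0, -2.0]
Squared diffs: [2.7612, 58.6787]
Distance = sqrt(61.4399) = 7.8384


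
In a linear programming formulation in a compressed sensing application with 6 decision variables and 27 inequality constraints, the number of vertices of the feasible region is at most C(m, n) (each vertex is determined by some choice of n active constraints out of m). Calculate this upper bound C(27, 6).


Each vertex corresponds to some choice of n active constraints out of m, so the number of vertices is at most C(m, n) = m! / (n!(m-n)!).
m = 27, n = 6
Numerator: 27 * 26 * 25 * 24 * 23 * 22
Denominator: 6! = 720
C(27, 6) = 296010


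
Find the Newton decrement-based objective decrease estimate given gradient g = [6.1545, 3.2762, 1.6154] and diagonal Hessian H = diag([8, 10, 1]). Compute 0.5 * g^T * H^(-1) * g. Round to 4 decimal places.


Step 1: H is diagonal, so H^(-1) * g = [0.7693, 0.3276, 1.6154].
Step 2: g^T H^(-1) g = sum_i g_i^2 / H_ii
  = (6.1545)^2/8 + (3.2762)^2/10 + (1.6154)^2/1
  = 4.7347 + 1.0733 + 2.6095 = 8.4176
Step 3: Objective decrease = 0.5 * g^T H^(-1) g = 4.2088


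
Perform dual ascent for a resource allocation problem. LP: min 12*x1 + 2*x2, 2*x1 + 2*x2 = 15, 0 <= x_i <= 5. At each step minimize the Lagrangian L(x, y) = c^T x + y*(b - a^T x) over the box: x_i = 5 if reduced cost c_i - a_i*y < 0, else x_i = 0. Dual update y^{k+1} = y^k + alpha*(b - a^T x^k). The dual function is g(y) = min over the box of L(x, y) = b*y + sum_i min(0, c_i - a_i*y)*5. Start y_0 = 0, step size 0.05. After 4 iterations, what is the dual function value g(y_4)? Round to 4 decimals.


Dual ascent for LP: min 12*x1 + 2*x2, 2*x1 + 2*x2 = 15, 0 <= x_i <= 5
Step 1: y^k = 0.0, reduced costs: (12.0, 2.0)
  x^k = (0.0, 0.0), subgradient = b - a^T x = 15.0
  y^{k+1} = 0.0 + 0.05*15.0 = 0.75
Step 2: y^k = 0.75, reduced costs: (10.5, 0.5)
  x^k = (0.0, 0.0), subgradient = b - a^T x = 15.0
  y^{k+1} = 0.75 + 0.05*15.0 = 1.5
Step 3: y^k = 1.5, reduced costs: (9.0, -1.0)
  x^k = (0.0, 5.0), subgradient = b - a^T x = 5.0
  y^{k+1} = 1.5 + 0.05*5.0 = 1.75
Step 4: y^k = 1.75, reduced costs: (8.5, -1.5)
  x^k = (0.0, 5.0), subgradient = b - a^T x = 5.0
  y^{k+1} = 1.75 + 0.05*5.0 = 2.0
Dual objective at y_4 = 2.0: reduced costs (8.0, -2.0), box minimizer x = (0.0, 5.0)
g(y_4) = b*y + (c1 - a1*y)*x1 + (c2 - a2*y)*x2 = 15*2.0 + 8.0*0.0 + (-2.0)*5.0 = 30.0 + 0.0 - 10.0 = 20.0


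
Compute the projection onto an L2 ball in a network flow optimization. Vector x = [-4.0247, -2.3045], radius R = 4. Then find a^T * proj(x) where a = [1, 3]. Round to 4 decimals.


Step 1: Compute ||x|| (intermediates to 6 decimals).
||x|| = sqrt((-4.0247)^2 + (-2.3045)^2) = 4.637772
Step 2: Project.
Since ||x|| > R, scale = R/||x|| = 4/4.637772 = 0.862483, proj(x) = scale * x
proj(x) = [-3.471235, -1.987592]
Step 3: Dot product.
a^T * proj(x) = 1*(-3.471235) + 3*(-1.987592) = -9.434


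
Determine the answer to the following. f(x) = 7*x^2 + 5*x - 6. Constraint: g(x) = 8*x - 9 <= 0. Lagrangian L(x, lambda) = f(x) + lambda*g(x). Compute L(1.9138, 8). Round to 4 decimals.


Step 1: Evaluate f(x).
f(1.9138) = 7*1.9138^2 + 5*1.9138 - 6 = 29.2074
Step 2: Evaluate g(x).
g(1.9138) = 8*1.9138 - 9 = 6.3104
Step 3: Compute Lagrangian.
L = 29.2074 + 8*6.3104 = 79.6906


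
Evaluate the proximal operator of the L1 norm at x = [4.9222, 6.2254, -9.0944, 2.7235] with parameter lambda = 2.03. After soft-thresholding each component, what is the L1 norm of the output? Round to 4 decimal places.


Soft-thresholding with lambda = 2.03:
prox(4.9222) = sign(4.9222)*max(|4.9222| - 2.03, 0) = 2.8922
prox(6.2254) = sign(6.2254)*max(|6.2254| - 2.03, 0) = 4.1954
prox(-9.0944) = sign(-9.0944)*max(|-9.0944| - 2.03, 0) = -7.0644
prox(2.7235) = sign(2.7235)*max(|2.7235| - 2.03, 0) = 0.6935
prox(x) = [2.8922, 4.1954, -7.0644, 0.6935]
||prox(x)||_1 = 2.8922 + 4.1954 + 7.0644 + 0.6935 = 14.8455


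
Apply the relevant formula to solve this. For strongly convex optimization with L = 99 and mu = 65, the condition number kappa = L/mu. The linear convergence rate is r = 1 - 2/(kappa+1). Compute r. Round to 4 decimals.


Step 1: Compute the condition number.
kappa = L/mu = 99/65 = 1.5231
Step 2: Compute the convergence rate.
r = 1 - 2/(kappa + 1) = 1 - 2*mu/(L + mu) = (L - mu)/(L + mu) = 34/164 = 0.2073


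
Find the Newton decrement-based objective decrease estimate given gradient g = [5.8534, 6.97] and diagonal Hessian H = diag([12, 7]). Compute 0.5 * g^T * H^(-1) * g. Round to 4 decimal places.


Step 1: H is diagonal, so H^(-1) * g = [0.4878, 0.9957].
Step 2: g^T H^(-1) g = sum_i g_i^2 / H_ii
  = (5.8534)^2/12 + (6.97)^2/7
  = 2.8552 + 6.9401 = 9.7953
Step 3: Objective decrease = 0.5 * g^T H^(-1) g = 4.8977


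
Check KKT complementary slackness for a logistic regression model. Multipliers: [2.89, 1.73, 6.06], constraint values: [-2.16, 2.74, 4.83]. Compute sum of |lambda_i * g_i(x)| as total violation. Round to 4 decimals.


KKT complementary slackness check:
lambda_1 * g_1 = 2.89 * -2.16 = -6.2424
lambda_2 * g_2 = 1.73 * 2.74 = 4.7402
lambda_3 * g_3 = 6.06 * 4.83 = 29.2698
Total violation = 6.2424 + 4.7402 + 29.2698 = 40.2524


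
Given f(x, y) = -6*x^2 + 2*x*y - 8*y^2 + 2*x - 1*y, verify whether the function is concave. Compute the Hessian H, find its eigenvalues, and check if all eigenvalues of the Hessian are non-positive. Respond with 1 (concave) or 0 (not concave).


The Hessian of f(x,y) = -6*x^2 + 2*x*y - 8*y^2 + 2*x - 1*y is:
H = [[-12, 2], [2, -16]]
Trace = -12 - 16 = -28
Determinant = -12*-16 - (2)^2 = 188
Discriminant = (-28)^2 - 4*188 = 32.0
Eigenvalues: lambda_1 = -16.8284, lambda_2 = -11.1716
The function is concave.

1


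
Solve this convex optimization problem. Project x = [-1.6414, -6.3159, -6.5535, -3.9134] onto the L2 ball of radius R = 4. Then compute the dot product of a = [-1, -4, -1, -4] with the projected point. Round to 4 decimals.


Step 1: Compute ||x|| (intermediates to 6 decimals).
||x|| = sqrt((-1.6414)^2 + (-6.3159)^2 + (-6.5535)^2 + (-3.9134)^2) = 10.042303
Step 2: Project.
Since ||x|| > R, scale = R/||x|| = 4/10.042303 = 0.398315, proj(x) = scale * x
proj(x) = [-0.653794, -2.515718, -2.610357, -1.558766]
Step 3: Dot product.
a^T * proj(x) = -1*(-0.653794) - 4*(-2.515718) - 1*(-2.610357) - 4*(-1.558766) = 19.5621


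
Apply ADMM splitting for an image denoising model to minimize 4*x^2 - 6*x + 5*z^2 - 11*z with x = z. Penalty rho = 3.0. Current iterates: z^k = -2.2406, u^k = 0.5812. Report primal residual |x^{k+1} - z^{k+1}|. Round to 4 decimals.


ADMM iteration with rho = 3.0, z^k = -2.2406, u^k = 0.5812
Step 1: x-update.
Minimize 4*x^2 - 6*x + (3.0/2)*(x + 2.2406 + 0.5812)^2
FOC: (2*4 + 3.0)*x = 6 + 3.0*(-2.2406 - 0.5812)
x^{k+1} = -0.2241
Step 2: z-update.
Minimize 5*z^2 - 11*z + (3.0/2)*(-0.2241 - z + 0.5812)^2
FOC: (2*5 + 3.0)*z = 11 + 3.0*(-0.2241 + 0.5812)
z^{k+1} = 0.9286
Step 3: u-update.
u^{k+1} = 0.5812 - 0.2241 - 0.9286 = -0.5715
Step 4: Primal residual = |-0.2241 - 0.9286| = 1.1527


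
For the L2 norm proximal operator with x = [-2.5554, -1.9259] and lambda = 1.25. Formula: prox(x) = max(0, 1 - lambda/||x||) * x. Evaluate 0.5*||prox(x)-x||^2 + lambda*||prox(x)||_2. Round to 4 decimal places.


Step 1: Compute ||x||.
||x|| = 3.1999
Step 2: Compute scaling factor.
scale = max(0, 1 - 1.25/3.1999) = 0.6094
Step 3: prox(x) = [-1.5572, -1.1736]
||prox(x)|| = 1.9499
Step 4: Proximal objective.
0.5*||prox-x||^2 = 0.7813
lambda*||prox|| = 2.4374
Total = 3.2186


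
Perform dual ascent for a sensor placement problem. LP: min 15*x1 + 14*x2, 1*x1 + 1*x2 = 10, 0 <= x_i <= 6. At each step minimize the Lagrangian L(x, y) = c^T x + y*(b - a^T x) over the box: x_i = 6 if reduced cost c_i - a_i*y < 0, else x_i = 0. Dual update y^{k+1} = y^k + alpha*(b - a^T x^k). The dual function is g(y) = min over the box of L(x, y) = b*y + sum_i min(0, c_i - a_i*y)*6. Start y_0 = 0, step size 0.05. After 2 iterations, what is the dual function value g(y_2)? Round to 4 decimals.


Dual ascent for LP: min 15*x1 + 14*x2, 1*x1 + 1*x2 = 10, 0 <= x_i <= 6
Step 1: y^k = 0.0, reduced costs: (15.0, 14.0)
  x^k = (0.0, 0.0), subgradient = b - a^T x = 10.0
  y^{k+1} = 0.0 + 0.05*10.0 = 0.5
Step 2: y^k = 0.5, reduced costs: (14.5, 13.5)
  x^k = (0.0, 0.0), subgradient = b - a^T x = 10.0
  y^{k+1} = 0.5 + 0.05*10.0 = 1.0
Dual objective at y_2 = 1.0: reduced costs (14.0, 13.0), box minimizer x = (0.0, 0.0)
g(y_2) = b*y + (c1 - a1*y)*x1 + (c2 - a2*y)*x2 = 10*1.0 + 14.0*0.0 + 13.0*0.0 = 10.0 + 0.0 + 0.0 = 10.0


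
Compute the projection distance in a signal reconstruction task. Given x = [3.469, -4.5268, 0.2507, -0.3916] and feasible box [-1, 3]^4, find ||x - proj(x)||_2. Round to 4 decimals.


Project each component onto [-1, 3].
clip(3.469) = 3.0, clip(-4.5268) = -1.0, clip(0.2507) = 0.2507, clip(-0.3916) = -0.3916
Projection = [3.0, -1.0, 0.2507, -0.3916]
Squared diffs: [0.22, 12.4383, 0.0, 0.0]
Distance = sqrt(12.6583) = 3.5578


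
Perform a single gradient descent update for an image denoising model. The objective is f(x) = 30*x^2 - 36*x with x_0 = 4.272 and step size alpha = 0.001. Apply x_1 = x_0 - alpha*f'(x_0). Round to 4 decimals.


We compute the gradient at x_0 and apply the update.
f'(x) = 60*x - 36
f'(4.272) = 60*4.272 - 36 = 220.32
x_1 = 4.272 - 0.001*220.32 = 4.0517


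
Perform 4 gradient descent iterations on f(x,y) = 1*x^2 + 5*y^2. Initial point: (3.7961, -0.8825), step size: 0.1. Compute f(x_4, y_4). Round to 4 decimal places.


Gradient descent on f(x,y) = 1*x^2 + 5*y^2.
Starting point: (3.7961, -0.8825), alpha = 0.1
Step 1: grad_x = 2*1*3.7961 = 7.5922, grad_y = 2*5*-0.8825 = -8.825
  x_1 = 3.7961 - 0.1*7.5922 = 3.0369
  y_1 = -0.8825 - 0.1*-8.825 = 0.0
Step 2: grad_x = 2*1*3.0369 = 6.0738, grad_y = 2*5*0.0 = 0.0
  x_2 = 3.0369 - 0.1*6.0738 = 2.4295
  y_2 = 0.0 - 0.1*0.0 = 0.0
Step 3: grad_x = 2*1*2.4295 = 4.859, grad_y = 2*5*0.0 = 0.0
  x_3 = 2.4295 - 0.1*4.859 = 1.9436
  y_3 = 0.0 - 0.1*0.0 = 0.0
Step 4: grad_x = 2*1*1.9436 = 3.8872, grad_y = 2*5*0.0 = 0.0
  x_4 = 1.9436 - 0.1*3.8872 = 1.5549
  y_4 = 0.0 - 0.1*0.0 = 0.0
f(1.5549, 0.0) = 1*1.5549^2 + 5*0.0^2 = 2.4177


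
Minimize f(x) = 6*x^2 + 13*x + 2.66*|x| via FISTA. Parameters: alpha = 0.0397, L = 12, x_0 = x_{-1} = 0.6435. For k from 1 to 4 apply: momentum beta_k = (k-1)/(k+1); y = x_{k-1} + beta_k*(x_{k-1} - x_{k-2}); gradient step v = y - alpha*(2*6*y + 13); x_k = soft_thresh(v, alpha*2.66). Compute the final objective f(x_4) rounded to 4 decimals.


FISTA on f(x) = 6*x^2 + 13*x + 2.66*|x|
L = 12, alpha = 0.0397
Iteration 1: beta = 0.0, y = 0.6435 + 0.0*(0.6435 - 0.6435) = 0.6435
  grad(y) = 20.722, v = y - alpha*grad = -0.1792
  prox(v) = soft_thresh(-0.1792, 0.1056) = -0.0736
Iteration 2: beta = 0.3333, y = -0.0736 + 0.3333*(-0.0736 - 0.6435) = -0.3126
  grad(y) = 9.249, v = y - alpha*grad = -0.6798
  prox(v) = soft_thresh(-0.6798, 0.1056) = -0.5742
Iteration 3: beta = 0.5, y = -0.5742 + 0.5*(-0.5742 + 0.0736) = -0.8245
  grad(y) = 3.1064, v = y - alpha*grad = -0.9478
  prox(v) = soft_thresh(-0.9478, 0.1056) = -0.8422
Iteration 4: beta = 0.6, y = -0.8422 + 0.6*(-0.8422 + 0.5742) = -1.003
  grad(y) = 0.964, v = y - alpha*grad = -1.0413
  prox(v) = soft_thresh(-1.0413, 0.1056) = -0.9357
f(x_4) = 6*(-0.9357)^2 + 13*(-0.9357) + 2.66*|-0.9357| = -4.422


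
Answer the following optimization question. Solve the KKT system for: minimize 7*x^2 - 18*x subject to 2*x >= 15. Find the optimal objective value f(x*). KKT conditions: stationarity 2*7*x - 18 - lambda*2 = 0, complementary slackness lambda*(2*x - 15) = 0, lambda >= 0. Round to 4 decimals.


Step 1: Try lambda = 0 (constraint inactive).
x_unc = 18/(2*7) = 1.2857
Check: 2*1.2857 = 2.5714 < 15 -- violated!
Step 2: Constraint must be active: 2*x = 15
x* = 15/2 = 7.5
lambda = (2*7*7.5 - 18)/2 = 43.5
Step 3: Compute optimal value.
f(x*) = 7*7.5^2 - 18*7.5 = 258.75


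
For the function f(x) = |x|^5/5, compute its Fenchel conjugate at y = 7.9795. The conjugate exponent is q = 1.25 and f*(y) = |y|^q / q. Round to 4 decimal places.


The conjugate exponent q satisfies 1/p + 1/q = 1.
p = 5, so q = 5/(5 - 1) = 1.25
|y|^q = 7.9795^1.25 = 13.4113
f*(7.9795) = 13.4113 / 1.25 = 10.729


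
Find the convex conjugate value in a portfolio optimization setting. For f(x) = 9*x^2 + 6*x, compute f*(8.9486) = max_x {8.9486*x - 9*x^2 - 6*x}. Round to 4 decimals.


f*(y) = sup_x {y*x - a*x^2 - b*x} = sup_x {(y-b)*x - a*x^2}
FOC: (y - b) - 2a*x = 0 => x* = (y - b)/(2a)
x* = (8.9486 - 6)/(2*9) = 0.1638
f*(8.9486) = (y-b)^2/(4a) = (8.9486 - 6)^2/(4*9)
= 8.6942/36 = 0.2415


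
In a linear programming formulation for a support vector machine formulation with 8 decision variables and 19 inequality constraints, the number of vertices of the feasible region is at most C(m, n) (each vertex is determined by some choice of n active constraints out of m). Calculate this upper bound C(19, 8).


Each vertex corresponds to some choice of n active constraints out of m, so the number of vertices is at most C(m, n) = m! / (n!(m-n)!).
m = 19, n = 8
Numerator: 19 * 18 * 17 * 16 * 15 * 14 * 13 * 12
Denominator: 8! = 40320
C(19, 8) = 75582


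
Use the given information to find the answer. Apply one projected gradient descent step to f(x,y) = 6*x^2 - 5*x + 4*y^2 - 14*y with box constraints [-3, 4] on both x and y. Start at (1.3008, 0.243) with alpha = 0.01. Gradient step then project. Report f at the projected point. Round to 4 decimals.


Step 1: Compute gradient at (1.3008, 0.243).
grad_x = 2*6*1.3008 - 5 = 10.6096
grad_y = 2*4*0.243 - 14 = -12.056
Step 2: Gradient step.
x_raw = 1.3008 - 0.01*10.6096 = 1.1947
y_raw = 0.243 - 0.01*-12.056 = 0.3636
Step 3: Project onto [-3, 4].
x_proj = clip(1.1947) = 1.1947
y_proj = clip(0.3636) = 0.3636
Step 4: Evaluate f.
f(1.1947, 0.3636) = -1.9708


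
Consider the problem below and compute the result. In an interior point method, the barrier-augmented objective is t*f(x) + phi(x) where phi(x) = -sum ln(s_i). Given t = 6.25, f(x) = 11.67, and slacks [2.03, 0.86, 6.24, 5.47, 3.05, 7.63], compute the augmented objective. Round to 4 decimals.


Step 1: Compute log-barrier.
ln values: [0.708, -0.1508, 1.831, 1.6993, 1.1151, 2.0321]
phi = -(0.708 - 0.1508 + 1.831 + 1.6993 + 1.1151 + 2.0321) = -7.2347
Step 2: Compute augmented objective.
t*f(x) = 6.25*11.67 = 72.9375
Total = 72.9375 - 7.2347 = 65.7028


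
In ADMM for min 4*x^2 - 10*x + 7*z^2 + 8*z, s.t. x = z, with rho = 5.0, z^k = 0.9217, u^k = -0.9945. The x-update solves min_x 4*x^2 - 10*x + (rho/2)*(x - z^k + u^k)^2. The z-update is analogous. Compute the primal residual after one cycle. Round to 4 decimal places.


ADMM iteration with rho = 5.0, z^k = 0.9217, u^k = -0.9945
Step 1: x-update.
Minimize 4*x^2 - 10*x + (5.0/2)*(x - 0.9217 - 0.9945)^2
FOC: (2*4 + 5.0)*x = 10 + 5.0*(0.9217 + 0.9945)
x^{k+1} = 1.5062
Step 2: z-update.
Minimize 7*z^2 + 8*z + (5.0/2)*(1.5062 - z - 0.9945)^2
FOC: (2*7 + 5.0)*z = -8 + 5.0*(1.5062 - 0.9945)
z^{k+1} = -0.2864
Step 3: u-update.
u^{k+1} = -0.9945 + 1.5062 + 0.2864 = 0.7981
Step 4: Primal residual = |1.5062 + 0.2864| = 1.7926


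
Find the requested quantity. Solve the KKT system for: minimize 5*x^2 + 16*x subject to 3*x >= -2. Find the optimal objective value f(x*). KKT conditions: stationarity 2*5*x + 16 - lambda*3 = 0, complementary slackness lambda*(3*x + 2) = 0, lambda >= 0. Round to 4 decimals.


Step 1: Try lambda = 0 (constraint inactive).
x_unc = -16/(2*5) = -1.6
Check: 3*-1.6 = -4.8 < -2 -- violated!
Step 2: Constraint must be active: 3*x = -2
x* = -2/3 = -0.6667 (rounded; the exact value -2/3 is used below)
lambda = (2*5*(-2/3) + 16)/3 = 3.1111
Step 3: Compute optimal value.
f(x*) = 5*(-2/3)^2 + 16*(-2/3) = -8.4444


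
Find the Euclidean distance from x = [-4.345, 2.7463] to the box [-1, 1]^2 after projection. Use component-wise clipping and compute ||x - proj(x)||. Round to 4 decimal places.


Project each component onto [-1, 1].
clip(-4.345) = -1.0, clip(2.7463) = 1.0
Projection = [-1.0, 1.0]
Squared diffs: [11.189, 3.0496]
Distance = sqrt(14.2386) = 3.7734


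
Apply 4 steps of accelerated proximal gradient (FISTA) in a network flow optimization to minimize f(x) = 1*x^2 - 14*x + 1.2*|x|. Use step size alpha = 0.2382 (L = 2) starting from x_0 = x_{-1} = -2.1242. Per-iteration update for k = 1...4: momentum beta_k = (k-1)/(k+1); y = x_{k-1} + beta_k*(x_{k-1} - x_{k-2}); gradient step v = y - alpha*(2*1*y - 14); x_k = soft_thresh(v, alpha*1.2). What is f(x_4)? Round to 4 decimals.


FISTA on f(x) = 1*x^2 - 14*x + 1.2*|x|
L = 2, alpha = 0.2382
Iteration 1: beta = 0.0, y = -2.1242 + 0.0*(-2.1242 + 2.1242) = -2.1242
  grad(y) = -18.2484, v = y - alpha*grad = 2.2226
  prox(v) = soft_thresh(2.2226, 0.2858) = 1.9367
Iteration 2: beta = 0.3333, y = 1.9367 + 0.3333*(1.9367 + 2.1242) = 3.2904
  grad(y) = -7.4193, v = y - alpha*grad = 5.0576
  prox(v) = soft_thresh(5.0576, 0.2858) = 4.7718
Iteration 3: beta = 0.5, y = 4.7718 + 0.5*(4.7718 - 1.9367) = 6.1893
  grad(y) = -1.6213, v = y - alpha*grad = 6.5755
  prox(v) = soft_thresh(6.5755, 0.2858) = 6.2897
Iteration 4: beta = 0.6, y = 6.2897 + 0.6*(6.2897 - 4.7718) = 7.2004
  grad(y) = 0.4009, v = y - alpha*grad = 7.1049
  prox(v) = soft_thresh(7.1049, 0.2858) = 6.8191
f(x_4) = 1*6.8191^2 - 14*6.8191 + 1.2*|6.8191| = -40.7843


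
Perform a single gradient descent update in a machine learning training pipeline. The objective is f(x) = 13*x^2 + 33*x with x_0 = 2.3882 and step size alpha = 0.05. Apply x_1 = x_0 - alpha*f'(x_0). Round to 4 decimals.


We compute the gradient at x_0 and apply the update.
f'(x) = 26*x + 33
f'(2.3882) = 26*2.3882 + 33 = 95.0932
x_1 = 2.3882 - 0.05*95.0932 = -2.3665


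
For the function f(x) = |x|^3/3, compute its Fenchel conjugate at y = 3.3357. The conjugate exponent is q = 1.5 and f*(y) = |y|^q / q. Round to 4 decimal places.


The conjugate exponent q satisfies 1/p + 1/q = 1.
p = 3, so q = 3/(3 - 1) = 1.5
|y|^q = 3.3357^1.5 = 6.0923
f*(3.3357) = 6.0923 / 1.5 = 4.0615


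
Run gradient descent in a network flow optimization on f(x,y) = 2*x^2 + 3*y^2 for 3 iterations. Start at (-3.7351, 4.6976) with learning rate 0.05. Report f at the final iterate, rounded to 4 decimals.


Gradient descent on f(x,y) = 2*x^2 + 3*y^2.
Starting point: (-3.7351, 4.6976), alpha = 0.05
Step 1: grad_x = 2*2*-3.7351 = -14.9404, grad_y = 2*3*4.6976 = 28.1856
  x_1 = -3.7351 - 0.05*-14.9404 = -2.9881
  y_1 = 4.6976 - 0.05*28.1856 = 3.2883
Step 2: grad_x = 2*2*-2.9881 = -11.9523, grad_y = 2*3*3.2883 = 19.7299
  x_2 = -2.9881 - 0.05*-11.9523 = -2.3905
  y_2 = 3.2883 - 0.05*19.7299 = 2.3018
Step 3: grad_x = 2*2*-2.3905 = -9.5619, grad_y = 2*3*2.3018 = 13.8109
  x_3 = -2.3905 - 0.05*-9.5619 = -1.9124
  y_3 = 2.3018 - 0.05*13.8109 = 1.6113
f(-1.9124, 1.6113) = 2*(-1.9124)^2 + 3*1.6113^2 = 15.103


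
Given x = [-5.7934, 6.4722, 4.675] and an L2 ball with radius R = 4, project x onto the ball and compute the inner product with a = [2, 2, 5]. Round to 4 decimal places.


Step 1: Compute ||x|| (intermediates to 6 decimals).
||x|| = sqrt((-5.7934)^2 + 6.4722^2 + 4.675^2) = 9.864506
Step 2: Project.
Since ||x|| > R, scale = R/||x|| = 4/9.864506 = 0.405494, proj(x) = scale * x
proj(x) = [-2.349189, 2.624438, 1.895684]
Step 3: Dot product.
a^T * proj(x) = 2*(-2.349189) + 2*2.624438 + 5*1.895684 = 10.0289


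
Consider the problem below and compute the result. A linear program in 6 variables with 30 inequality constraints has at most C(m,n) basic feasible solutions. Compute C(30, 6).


Each vertex corresponds to some choice of n active constraints out of m, so the number of vertices is at most C(m, n) = m! / (n!(m-n)!).
m = 30, n = 6
Numerator: 30 * 29 * 28 * 27 * 26 * 25
Denominator: 6! = 720
C(30, 6) = 593775


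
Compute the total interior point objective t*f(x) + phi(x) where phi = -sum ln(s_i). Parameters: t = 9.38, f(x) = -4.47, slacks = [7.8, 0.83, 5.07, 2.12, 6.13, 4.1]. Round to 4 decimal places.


Step 1: Compute log-barrier.
ln values: [2.0541, -0.1863, 1.6233, 0.7514, 1.8132, 1.411]
phi = -(2.0541 - 0.1863 + 1.6233 + 0.7514 + 1.8132 + 1.411) = -7.4667
Step 2: Compute augmented objective.
t*f(x) = 9.38*-4.47 = -41.9286
Total = -41.9286 - 7.4667 = -49.3953


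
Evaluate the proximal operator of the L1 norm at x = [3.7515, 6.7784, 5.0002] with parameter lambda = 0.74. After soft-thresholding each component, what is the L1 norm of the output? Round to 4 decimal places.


Soft-thresholding with lambda = 0.74:
prox(3.7515) = sign(3.7515)*max(|3.7515| - 0.74, 0) = 3.0115
prox(6.7784) = sign(6.7784)*max(|6.7784| - 0.74, 0) = 6.0384
prox(5.0002) = sign(5.0002)*max(|5.0002| - 0.74, 0) = 4.2602
prox(x) = [3.0115, 6.0384, 4.2602]
||prox(x)||_1 = 3.0115 + 6.0384 + 4.2602 = 13.3101


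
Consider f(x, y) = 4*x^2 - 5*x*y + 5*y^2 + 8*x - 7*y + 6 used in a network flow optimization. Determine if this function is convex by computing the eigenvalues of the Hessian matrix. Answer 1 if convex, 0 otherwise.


The Hessian of f(x,y) = 4*x^2 - 5*x*y + 5*y^2 + 8*x - 7*y + 6 is:
H = [[8, -5], [-5, 10]]
Trace = 8 + 10 = 18
Determinant = 8*10 - (-5)^2 = 55
Discriminant = (18)^2 - 4*55 = 104.0
Eigenvalues: lambda_1 = 3.901, lambda_2 = 14.099
The function is convex.

1


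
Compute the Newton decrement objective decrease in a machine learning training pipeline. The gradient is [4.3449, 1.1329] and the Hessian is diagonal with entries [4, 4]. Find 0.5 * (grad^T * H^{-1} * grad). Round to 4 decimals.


Step 1: H is diagonal, so H^(-1) * g = [1.0862, 0.2832].
Step 2: g^T H^(-1) g = sum_i g_i^2 / H_ii
  = (4.3449)^2/4 + (1.1329)^2/4
  = 4.7195 + 0.3209 = 5.0404
Step 3: Objective decrease = 0.5 * g^T H^(-1) g = 2.5202


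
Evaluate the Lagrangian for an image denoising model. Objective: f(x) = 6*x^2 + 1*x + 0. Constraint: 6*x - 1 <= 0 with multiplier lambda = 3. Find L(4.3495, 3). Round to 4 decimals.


Step 1: Evaluate f(x).
f(4.3495) = 6*4.3495^2 + 1*4.3495 + 0 = 117.8584
Step 2: Evaluate g(x).
g(4.3495) = 6*4.3495 - 1 = 25.097
Step 3: Compute Lagrangian.
L = 117.8584 + 3*25.097 = 193.1494


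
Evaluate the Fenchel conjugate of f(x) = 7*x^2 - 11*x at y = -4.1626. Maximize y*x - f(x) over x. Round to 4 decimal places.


f*(y) = sup_x {y*x - a*x^2 - b*x} = sup_x {(y-b)*x - a*x^2}
FOC: (y - b) - 2a*x = 0 => x* = (y - b)/(2a)
x* = (-4.1626 + 11)/(2*7) = 0.4884
f*(-4.1626) = (y-b)^2/(4a) = (-4.1626 + 11)^2/(4*7)
= 46.75/28 = 1.6696


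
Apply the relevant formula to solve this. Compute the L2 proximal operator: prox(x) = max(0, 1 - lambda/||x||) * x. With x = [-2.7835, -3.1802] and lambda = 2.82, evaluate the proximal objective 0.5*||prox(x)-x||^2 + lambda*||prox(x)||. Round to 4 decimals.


Step 1: Compute ||x||.
||x|| = 4.2263
Step 2: Compute scaling factor.
scale = max(0, 1 - 2.82/4.2263) = 0.3327
Step 3: prox(x) = [-0.9262, -1.0582]
||prox(x)|| = 1.4063
Step 4: Proximal objective.
0.5*||prox-x||^2 = 3.9762
lambda*||prox|| = 3.9658
Total = 7.9419


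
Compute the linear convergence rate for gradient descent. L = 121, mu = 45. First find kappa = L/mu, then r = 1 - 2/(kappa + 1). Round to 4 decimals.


Step 1: Compute the condition number.
kappa = L/mu = 121/45 = 2.6889
Step 2: Compute the convergence rate.
r = 1 - 2/(kappa + 1) = 1 - 2*mu/(L + mu) = (L - mu)/(L + mu) = 76/166 = 0.4578


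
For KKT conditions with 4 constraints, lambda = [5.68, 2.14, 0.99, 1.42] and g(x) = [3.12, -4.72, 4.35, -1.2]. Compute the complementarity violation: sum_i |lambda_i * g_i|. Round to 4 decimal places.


KKT complementary slackness check:
lambda_1 * g_1 = 5.68 * 3.12 = 17.7216
lambda_2 * g_2 = 2.14 * -4.72 = -10.1008
lambda_3 * g_3 = 0.99 * 4.35 = 4.3065
lambda_4 * g_4 = 1.42 * -1.2 = -1.704
Total violation = 17.7216 + 10.1008 + 4.3065 + 1.704 = 33.8329


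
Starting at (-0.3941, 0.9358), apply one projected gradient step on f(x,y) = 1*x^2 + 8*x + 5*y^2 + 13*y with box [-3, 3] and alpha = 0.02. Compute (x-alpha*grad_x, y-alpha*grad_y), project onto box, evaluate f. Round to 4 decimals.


Step 1: Compute gradient at (-0.3941, 0.9358).
grad_x = 2*1*-0.3941 + 8 = 7.2118
grad_y = 2*5*0.9358 + 13 = 22.358
Step 2: Gradient step.
x_raw = -0.3941 - 0.02*7.2118 = -0.5383
y_raw = 0.9358 - 0.02*22.358 = 0.4886
Step 3: Project onto [-3, 3].
x_proj = clip(-0.5383) = -0.5383
y_proj = clip(0.4886) = 0.4886
Step 4: Evaluate f.
f(-0.5383, 0.4886) = 3.5293


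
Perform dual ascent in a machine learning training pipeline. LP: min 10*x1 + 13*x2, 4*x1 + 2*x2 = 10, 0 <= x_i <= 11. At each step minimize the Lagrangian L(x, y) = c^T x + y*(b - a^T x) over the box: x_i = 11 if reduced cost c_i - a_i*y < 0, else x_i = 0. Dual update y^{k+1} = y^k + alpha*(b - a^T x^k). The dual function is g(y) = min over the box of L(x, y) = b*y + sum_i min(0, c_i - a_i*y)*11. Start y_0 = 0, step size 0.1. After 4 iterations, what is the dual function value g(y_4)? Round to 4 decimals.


Dual ascent for LP: min 10*x1 + 13*x2, 4*x1 + 2*x2 = 10, 0 <= x_i <= 11
Step 1: y^k = 0.0, reduced costs: (10.0, 13.0)
  x^k = (0.0, 0.0), subgradient = b - a^T x = 10.0
  y^{k+1} = 0.0 + 0.1*10.0 = 1.0
Step 2: y^k = 1.0, reduced costs: (6.0, 11.0)
  x^k = (0.0, 0.0), subgradient = b - a^T x = 10.0
  y^{k+1} = 1.0 + 0.1*10.0 = 2.0
Step 3: y^k = 2.0, reduced costs: (2.0, 9.0)
  x^k = (0.0, 0.0), subgradient = b - a^T x = 10.0
  y^{k+1} = 2.0 + 0.1*10.0 = 3.0
Step 4: y^k = 3.0, reduced costs: (-2.0, 7.0)
  x^k = (11.0, 0.0), subgradient = b - a^T x = -34.0
  y^{k+1} = 3.0 + 0.1*-34.0 = -0.4
Dual objective at y_4 = -0.4: reduced costs (11.6, 13.8), box minimizer x = (0.0, 0.0)
g(y_4) = b*y + (c1 - a1*y)*x1 + (c2 - a2*y)*x2 = 10*(-0.4) + 11.6*0.0 + 13.8*0.0 = -4.0 + 0.0 + 0.0 = -4.0


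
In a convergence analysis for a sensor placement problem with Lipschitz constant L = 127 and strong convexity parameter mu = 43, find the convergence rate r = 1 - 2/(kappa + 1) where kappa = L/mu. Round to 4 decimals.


Step 1: Compute the condition number.
kappa = L/mu = 127/43 = 2.9535
Step 2: Compute the convergence rate.
r = 1 - 2/(kappa + 1) = 1 - 2*mu/(L + mu) = (L - mu)/(L + mu) = 84/170 = 0.4941


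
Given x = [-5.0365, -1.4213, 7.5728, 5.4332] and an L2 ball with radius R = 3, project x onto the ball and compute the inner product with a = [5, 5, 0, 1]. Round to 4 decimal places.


Step 1: Compute ||x|| (intermediates to 6 decimals).
||x|| = sqrt((-5.0365)^2 + (-1.4213)^2 + 7.5728^2 + 5.4332^2) = 10.688938
Step 2: Project.
Since ||x|| > R, scale = R/||x|| = 3/10.688938 = 0.280664, proj(x) = scale * x
proj(x) = [-1.413564, -0.398908, 2.125412, 1.524904]
Step 3: Dot product.
a^T * proj(x) = 5*(-1.413564) + 5*(-0.398908) + 0*2.125412 + 1*1.524904 = -7.5375


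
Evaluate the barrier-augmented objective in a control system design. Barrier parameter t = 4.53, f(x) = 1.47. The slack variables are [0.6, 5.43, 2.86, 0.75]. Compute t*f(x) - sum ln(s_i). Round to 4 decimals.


Step 1: Compute log-barrier.
ln values: [-0.5108, 1.6919, 1.0508, -0.2877]
phi = -(-0.5108 + 1.6919 + 1.0508 - 0.2877) = -1.9443
Step 2: Compute augmented objective.
t*f(x) = 4.53*1.47 = 6.6591
Total = 6.6591 - 1.9443 = 4.7148


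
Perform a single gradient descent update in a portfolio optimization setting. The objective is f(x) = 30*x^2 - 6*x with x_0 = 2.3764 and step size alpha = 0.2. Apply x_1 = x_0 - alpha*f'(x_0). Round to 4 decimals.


We compute the gradient at x_0 and apply the update.
f'(x) = 60*x - 6
f'(2.3764) = 60*2.3764 - 6 = 136.584
x_1 = 2.3764 - 0.2*136.584 = -24.9404


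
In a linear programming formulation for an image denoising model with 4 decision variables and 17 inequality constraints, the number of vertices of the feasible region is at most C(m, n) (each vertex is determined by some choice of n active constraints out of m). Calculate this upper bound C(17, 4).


Each vertex corresponds to some choice of n active constraints out of m, so the number of vertices is at most C(m, n) = m! / (n!(m-n)!).
m = 17, n = 4
Numerator: 17 * 16 * 15 * 14
Denominator: 4! = 24
C(17, 4) = 2380


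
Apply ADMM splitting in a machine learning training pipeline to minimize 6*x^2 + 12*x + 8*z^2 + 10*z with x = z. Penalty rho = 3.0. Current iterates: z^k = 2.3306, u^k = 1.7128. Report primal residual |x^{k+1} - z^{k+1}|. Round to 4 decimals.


ADMM iteration with rho = 3.0, z^k = 2.3306, u^k = 1.7128
Step 1: x-update.
Minimize 6*x^2 + 12*x + (3.0/2)*(x - 2.3306 + 1.7128)^2
FOC: (2*6 + 3.0)*x = -12 + 3.0*(2.3306 - 1.7128)
x^{k+1} = -0.6764
Step 2: z-update.
Minimize 8*z^2 + 10*z + (3.0/2)*(-0.6764 - z + 1.7128)^2
FOC: (2*8 + 3.0)*z = -10 + 3.0*(-0.6764 + 1.7128)
z^{k+1} = -0.3627
Step 3: u-update.
u^{k+1} = 1.7128 - 0.6764 + 0.3627 = 1.399
Step 4: Primal residual = |-0.6764 + 0.3627| = 0.3138


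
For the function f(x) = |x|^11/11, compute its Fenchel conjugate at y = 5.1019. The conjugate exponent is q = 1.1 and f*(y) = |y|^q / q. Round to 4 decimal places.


The conjugate exponent q satisfies 1/p + 1/q = 1.
p = 11, so q = 11/(11 - 1) = 1.1
|y|^q = 5.1019^1.1 = 6.0049
f*(5.1019) = 6.0049 / 1.1 = 5.459


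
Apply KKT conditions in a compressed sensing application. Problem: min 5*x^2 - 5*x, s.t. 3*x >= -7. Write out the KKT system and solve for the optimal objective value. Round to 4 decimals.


Step 1: Try lambda = 0 (constraint inactive).
Stationarity: 2*5*x - 5 = 0
x* = 5/(2*5) = 0.5
Check constraint: 3*0.5 = 1.5 >= -7 -- satisfied.
Step 2: Compute optimal value.
f(x*) = 5*0.5^2 - 5*0.5 = -1.25


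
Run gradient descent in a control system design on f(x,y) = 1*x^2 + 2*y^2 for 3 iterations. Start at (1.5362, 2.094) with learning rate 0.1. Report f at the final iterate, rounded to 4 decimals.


Gradient descent on f(x,y) = 1*x^2 + 2*y^2.
Starting point: (1.5362, 2.094), alpha = 0.1
Step 1: grad_x = 2*1*1.5362 = 3.0724, grad_y = 2*2*2.094 = 8.376
  x_1 = 1.5362 - 0.1*3.0724 = 1.229
  y_1 = 2.094 - 0.1*8.376 = 1.2564
Step 2: grad_x = 2*1*1.229 = 2.4579, grad_y = 2*2*1.2564 = 5.0256
  x_2 = 1.229 - 0.1*2.4579 = 0.9832
  y_2 = 1.2564 - 0.1*5.0256 = 0.7538
Step 3: grad_x = 2*1*0.9832 = 1.9663, grad_y = 2*2*0.7538 = 3.0154
  x_3 = 0.9832 - 0.1*1.9663 = 0.7865
  y_3 = 0.7538 - 0.1*3.0154 = 0.4523
f(0.7865, 0.4523) = 1*0.7865^2 + 2*0.4523^2 = 1.0278


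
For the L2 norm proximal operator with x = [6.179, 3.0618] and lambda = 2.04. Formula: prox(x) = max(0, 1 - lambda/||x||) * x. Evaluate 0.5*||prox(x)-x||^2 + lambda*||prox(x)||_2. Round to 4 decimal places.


Step 1: Compute ||x||.
||x|| = 6.896
Step 2: Compute scaling factor.
scale = max(0, 1 - 2.04/6.896) = 0.7042
Step 3: prox(x) = [4.3511, 2.156]
||prox(x)|| = 4.856
Step 4: Proximal objective.
0.5*||prox-x||^2 = 2.0808
lambda*||prox|| = 9.9062
Total = 11.987


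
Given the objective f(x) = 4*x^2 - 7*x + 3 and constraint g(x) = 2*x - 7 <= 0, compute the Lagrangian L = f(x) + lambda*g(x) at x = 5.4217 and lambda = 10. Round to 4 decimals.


Step 1: Evaluate f(x).
f(5.4217) = 4*5.4217^2 - 7*5.4217 + 3 = 82.6274
Step 2: Evaluate g(x).
g(5.4217) = 2*5.4217 - 7 = 3.8434
Step 3: Compute Lagrangian.
L = 82.6274 + 10*3.8434 = 121.0614


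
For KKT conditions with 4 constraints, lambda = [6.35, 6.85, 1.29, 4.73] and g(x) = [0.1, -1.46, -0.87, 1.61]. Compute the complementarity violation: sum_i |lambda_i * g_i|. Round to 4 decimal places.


KKT complementary slackness check:
lambda_1 * g_1 = 6.35 * 0.1 = 0.635
lambda_2 * g_2 = 6.85 * -1.46 = -10.001
lambda_3 * g_3 = 1.29 * -0.87 = -1.1223
lambda_4 * g_4 = 4.73 * 1.61 = 7.6153
Total violation = 0.635 + 10.001 + 1.1223 + 7.6153 = 19.3736


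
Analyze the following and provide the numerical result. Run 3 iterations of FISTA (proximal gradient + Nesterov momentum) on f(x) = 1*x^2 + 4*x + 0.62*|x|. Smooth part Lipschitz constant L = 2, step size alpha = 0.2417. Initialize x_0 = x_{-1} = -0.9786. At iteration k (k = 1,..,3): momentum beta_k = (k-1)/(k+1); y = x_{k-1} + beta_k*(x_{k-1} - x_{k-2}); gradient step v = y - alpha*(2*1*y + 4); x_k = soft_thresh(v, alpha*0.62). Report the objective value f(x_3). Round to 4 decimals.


FISTA on f(x) = 1*x^2 + 4*x + 0.62*|x|
L = 2, alpha = 0.2417
Iteration 1: beta = 0.0, y = -0.9786 + 0.0*(-0.9786 + 0.9786) = -0.9786
  grad(y) = 2.0428, v = y - alpha*grad = -1.4723
  prox(v) = soft_thresh(-1.4723, 0.1499) = -1.3225
Iteration 2: beta = 0.3333, y = -1.3225 + 0.3333*(-1.3225 + 0.9786) = -1.4371
  grad(y) = 1.1258, v = y - alpha*grad = -1.7092
  prox(v) = soft_thresh(-1.7092, 0.1499) = -1.5594
Iteration 3: beta = 0.5, y = -1.5594 + 0.5*(-1.5594 + 1.3225) = -1.6778
  grad(y) = 0.6444, v = y - alpha*grad = -1.8336
  prox(v) = soft_thresh(-1.8336, 0.1499) = -1.6837
f(x_3) = 1*(-1.6837)^2 + 4*(-1.6837) + 0.62*|-1.6837| = -2.8561
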